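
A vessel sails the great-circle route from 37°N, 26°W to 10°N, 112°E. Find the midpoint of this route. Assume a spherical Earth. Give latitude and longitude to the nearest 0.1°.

≈ 49.5°N, 58.2°E

Write both endpoints as unit vectors p₁, p₂ with components (cos φ cos λ, cos φ sin λ, sin φ).
The central angle between the endpoints is δ = arccos(p₁·p₂) ≈ 2.071 rad (118.7°).
Interpolate at f = 1/2 with slerp weights a = sin((1−f)δ)/sin δ ≈ 0.981, b = sin(fδ)/sin δ ≈ 0.981.
p = a·p₁ + b·p₂ ≈ (0.342, 0.552, 0.760); φ = arcsin(p_z) ≈ 49.50°, λ = atan2(p_y, p_x) ≈ 58.21°.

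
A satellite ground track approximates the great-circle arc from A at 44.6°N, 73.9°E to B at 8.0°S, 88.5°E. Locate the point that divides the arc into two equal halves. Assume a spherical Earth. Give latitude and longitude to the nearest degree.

≈ 18°N, 82°E

Convert each endpoint to a unit vector on the sphere (x = cos φ cos λ, y = cos φ sin λ, z = sin φ).
The central angle between the endpoints is δ = arccos(p₁·p₂) ≈ 0.946 rad (54.2°).
Interpolate at f = 1/2 with slerp weights a = sin((1−f)δ)/sin δ ≈ 0.562, b = sin(fδ)/sin δ ≈ 0.562.
p = a·p₁ + b·p₂ ≈ (0.125, 0.940, 0.316); φ = arcsin(p_z) ≈ 18.44°, λ = atan2(p_y, p_x) ≈ 82.40°.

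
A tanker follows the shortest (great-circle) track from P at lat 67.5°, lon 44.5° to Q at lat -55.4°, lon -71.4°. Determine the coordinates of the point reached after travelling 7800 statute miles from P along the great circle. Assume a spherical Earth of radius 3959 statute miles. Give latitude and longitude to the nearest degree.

Convert each endpoint to a unit vector on the sphere (x = cos φ cos λ, y = cos φ sin λ, z = sin φ).
The central angle between the endpoints is δ = arccos(p₁·p₂) ≈ 2.597 rad (148.8°). The total great-circle distance is δ·R ≈ 2.597 × 3959 ≈ 10282 mi, so the target fraction is f = 7800/10282 ≈ 0.759.
Interpolate at f ≈ 0.759 with slerp weights a = sin((1−f)δ)/sin δ ≈ 1.133, b = sin(fδ)/sin δ ≈ 1.779.
p = a·p₁ + b·p₂ ≈ (0.631, -0.653, -0.418); φ = arcsin(p_z) ≈ -24.69°, λ = atan2(p_y, p_x) ≈ -45.99°.

≈ lat -25°, lon -46°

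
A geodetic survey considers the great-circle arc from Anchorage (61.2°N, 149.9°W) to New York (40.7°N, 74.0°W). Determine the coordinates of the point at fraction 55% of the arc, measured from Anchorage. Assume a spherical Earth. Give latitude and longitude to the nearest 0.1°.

≈ 55.7°N, 98.3°W

Write both endpoints as unit vectors p₁, p₂ with components (cos φ cos λ, cos φ sin λ, sin φ).
The central angle between the endpoints is δ = arccos(p₁·p₂) ≈ 0.849 rad (48.7°).
Interpolate at f = 0.55 with slerp weights a = sin((1−f)δ)/sin δ ≈ 0.497, b = sin(fδ)/sin δ ≈ 0.600.
p = a·p₁ + b·p₂ ≈ (-0.082, -0.557, 0.826); φ = arcsin(p_z) ≈ 55.73°, λ = atan2(p_y, p_x) ≈ -98.34°.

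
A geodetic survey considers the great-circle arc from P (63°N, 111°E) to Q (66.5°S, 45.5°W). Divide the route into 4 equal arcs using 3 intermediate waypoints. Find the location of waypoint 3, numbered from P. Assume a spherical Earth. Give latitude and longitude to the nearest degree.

Write both endpoints as unit vectors p₁, p₂ with components (cos φ cos λ, cos φ sin λ, sin φ).
The central angle between the endpoints is δ = arccos(p₁·p₂) ≈ 2.958 rad (169.5°).
Interpolate at f = 3/4 with slerp weights a = sin((1−f)δ)/sin δ ≈ 3.683, b = sin(fδ)/sin δ ≈ 4.360.
p = a·p₁ + b·p₂ ≈ (0.619, 0.321, -0.717); φ = arcsin(p_z) ≈ -45.77°, λ = atan2(p_y, p_x) ≈ 27.40°.

≈ (46°S, 27°E)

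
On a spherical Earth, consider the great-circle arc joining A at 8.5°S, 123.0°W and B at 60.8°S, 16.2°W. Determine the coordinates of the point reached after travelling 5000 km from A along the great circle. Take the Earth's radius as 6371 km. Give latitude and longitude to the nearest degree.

≈ 46°S, 94°W

Convert each endpoint to a unit vector on the sphere (x = cos φ cos λ, y = cos φ sin λ, z = sin φ).
The central angle between the endpoints is δ = arccos(p₁·p₂) ≈ 1.581 rad (90.6°). The total great-circle distance is δ·R ≈ 1.581 × 6371 ≈ 10074 km, so the target fraction is f = 5000/10074 ≈ 0.496.
Interpolate at f ≈ 0.496 with slerp weights a = sin((1−f)δ)/sin δ ≈ 0.715, b = sin(fδ)/sin δ ≈ 0.707.
p = a·p₁ + b·p₂ ≈ (-0.054, -0.689, -0.723); φ = arcsin(p_z) ≈ -46.27°, λ = atan2(p_y, p_x) ≈ -94.48°.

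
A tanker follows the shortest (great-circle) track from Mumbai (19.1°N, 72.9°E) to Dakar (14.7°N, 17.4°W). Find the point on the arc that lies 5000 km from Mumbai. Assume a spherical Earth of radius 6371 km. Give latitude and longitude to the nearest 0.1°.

≈ 23.2°N, 24.7°E

The haversine formula gives a central angle δ ≈ 1.492 rad (85.5°) between the endpoints. The total great-circle distance is δ·R ≈ 1.492 × 6371 ≈ 9509 km, so the target fraction is f = 5000/9509 ≈ 0.526.
Interpolate at f ≈ 0.526 with slerp weights a = sin((1−f)δ)/sin δ ≈ 0.652, b = sin(fδ)/sin δ ≈ 0.709.
p = a·p₁ + b·p₂ ≈ (0.835, 0.384, 0.393); φ = arcsin(p_z) ≈ 23.16°, λ = atan2(p_y, p_x) ≈ 24.68°.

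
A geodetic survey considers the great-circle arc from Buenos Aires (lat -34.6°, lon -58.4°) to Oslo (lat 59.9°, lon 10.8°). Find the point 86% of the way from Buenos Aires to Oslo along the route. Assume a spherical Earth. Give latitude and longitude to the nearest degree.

Convert each endpoint to a unit vector on the sphere (x = cos φ cos λ, y = cos φ sin λ, z = sin φ).
The central angle between the endpoints is δ = arccos(p₁·p₂) ≈ 1.923 rad (110.2°).
Interpolate at f = 0.86 with slerp weights a = sin((1−f)δ)/sin δ ≈ 0.283, b = sin(fδ)/sin δ ≈ 1.062.
p = a·p₁ + b·p₂ ≈ (0.645, -0.099, 0.758); φ = arcsin(p_z) ≈ 49.25°, λ = atan2(p_y, p_x) ≈ -8.71°.

≈ lat 49°, lon -9°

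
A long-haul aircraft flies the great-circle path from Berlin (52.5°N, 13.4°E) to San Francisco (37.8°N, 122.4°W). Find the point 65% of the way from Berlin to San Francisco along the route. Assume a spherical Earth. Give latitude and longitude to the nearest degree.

Write both endpoints as unit vectors p₁, p₂ with components (cos φ cos λ, cos φ sin λ, sin φ).
The central angle between the endpoints is δ = arccos(p₁·p₂) ≈ 1.429 rad (81.9°).
Interpolate at f = 0.65 with slerp weights a = sin((1−f)δ)/sin δ ≈ 0.484, b = sin(fδ)/sin δ ≈ 0.809.
p = a·p₁ + b·p₂ ≈ (-0.056, -0.471, 0.880); φ = arcsin(p_z) ≈ 61.66°, λ = atan2(p_y, p_x) ≈ -96.74°.

≈ (62°N, 97°W)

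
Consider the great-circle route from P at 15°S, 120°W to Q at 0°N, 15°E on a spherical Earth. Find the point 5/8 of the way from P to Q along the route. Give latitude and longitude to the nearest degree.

≈ 16°S, 33°W

Convert each endpoint to a unit vector on the sphere (x = cos φ cos λ, y = cos φ sin λ, z = sin φ).
The central angle between the endpoints is δ = arccos(p₁·p₂) ≈ 2.323 rad (133.1°).
Interpolate at f = 5/8 with slerp weights a = sin((1−f)δ)/sin δ ≈ 1.047, b = sin(fδ)/sin δ ≈ 1.359.
p = a·p₁ + b·p₂ ≈ (0.807, -0.524, -0.271); φ = arcsin(p_z) ≈ -15.73°, λ = atan2(p_y, p_x) ≈ -33.00°.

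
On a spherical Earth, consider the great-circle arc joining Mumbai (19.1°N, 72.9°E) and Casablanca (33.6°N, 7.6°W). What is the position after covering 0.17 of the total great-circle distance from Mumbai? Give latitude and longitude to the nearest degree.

≈ 25°N, 61°E

The haversine formula gives a central angle δ ≈ 1.255 rad (71.9°) between the endpoints.
Interpolate at f = 0.17 with slerp weights a = sin((1−f)δ)/sin δ ≈ 0.908, b = sin(fδ)/sin δ ≈ 0.223.
p = a·p₁ + b·p₂ ≈ (0.436, 0.796, 0.420); φ = arcsin(p_z) ≈ 24.86°, λ = atan2(p_y, p_x) ≈ 61.27°.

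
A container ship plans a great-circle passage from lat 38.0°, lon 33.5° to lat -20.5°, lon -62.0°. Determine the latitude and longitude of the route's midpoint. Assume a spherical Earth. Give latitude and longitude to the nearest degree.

≈ lat 13°, lon -20°

Write both endpoints as unit vectors p₁, p₂ with components (cos φ cos λ, cos φ sin λ, sin φ).
The central angle between the endpoints is δ = arccos(p₁·p₂) ≈ 1.861 rad (106.6°).
Interpolate at f = 1/2 with slerp weights a = sin((1−f)δ)/sin δ ≈ 0.837, b = sin(fδ)/sin δ ≈ 0.837.
p = a·p₁ + b·p₂ ≈ (0.918, -0.328, 0.222); φ = arcsin(p_z) ≈ 12.84°, λ = atan2(p_y, p_x) ≈ -19.67°.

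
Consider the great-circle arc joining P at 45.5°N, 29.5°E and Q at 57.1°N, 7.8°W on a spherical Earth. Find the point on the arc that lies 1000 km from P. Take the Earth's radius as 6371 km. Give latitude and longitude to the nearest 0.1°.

Convert each endpoint to a unit vector on the sphere (x = cos φ cos λ, y = cos φ sin λ, z = sin φ).
The central angle between the endpoints is δ = arccos(p₁·p₂) ≈ 0.447 rad (25.6°). The total great-circle distance is δ·R ≈ 0.447 × 6371 ≈ 2848 km, so the target fraction is f = 1000/2848 ≈ 0.351.
Interpolate at f ≈ 0.351 with slerp weights a = sin((1−f)δ)/sin δ ≈ 0.662, b = sin(fδ)/sin δ ≈ 0.362.
p = a·p₁ + b·p₂ ≈ (0.598, 0.202, 0.776); φ = arcsin(p_z) ≈ 50.85°, λ = atan2(p_y, p_x) ≈ 18.63°.

≈ 50.9°N, 18.6°E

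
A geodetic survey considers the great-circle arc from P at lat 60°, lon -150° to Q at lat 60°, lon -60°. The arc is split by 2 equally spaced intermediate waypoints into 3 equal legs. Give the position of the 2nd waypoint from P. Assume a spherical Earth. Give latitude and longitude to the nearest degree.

≈ lat 67°, lon -87°

From cos δ = sin φ₁ sin φ₂ + cos φ₁ cos φ₂ cos Δλ, the central angle is δ ≈ 0.723 rad (41.4°).
Interpolate at f = 2/3 with slerp weights a = sin((1−f)δ)/sin δ ≈ 0.361, b = sin(fδ)/sin δ ≈ 0.701.
p = a·p₁ + b·p₂ ≈ (0.019, -0.394, 0.919); φ = arcsin(p_z) ≈ 66.80°, λ = atan2(p_y, p_x) ≈ -87.24°.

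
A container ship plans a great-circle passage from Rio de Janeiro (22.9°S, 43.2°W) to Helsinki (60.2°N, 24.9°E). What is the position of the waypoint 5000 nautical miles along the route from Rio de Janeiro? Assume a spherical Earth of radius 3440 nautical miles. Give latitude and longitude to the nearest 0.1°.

Write both endpoints as unit vectors p₁, p₂ with components (cos φ cos λ, cos φ sin λ, sin φ).
The central angle between the endpoints is δ = arccos(p₁·p₂) ≈ 1.738 rad (99.6°). The total great-circle distance is δ·R ≈ 1.738 × 3440 ≈ 5980 nmi, so the target fraction is f = 5000/5980 ≈ 0.836.
Interpolate at f ≈ 0.836 with slerp weights a = sin((1−f)δ)/sin δ ≈ 0.285, b = sin(fδ)/sin δ ≈ 1.007.
p = a·p₁ + b·p₂ ≈ (0.646, 0.031, 0.763); φ = arcsin(p_z) ≈ 49.74°, λ = atan2(p_y, p_x) ≈ 2.74°.

≈ (49.7°N, 2.7°E)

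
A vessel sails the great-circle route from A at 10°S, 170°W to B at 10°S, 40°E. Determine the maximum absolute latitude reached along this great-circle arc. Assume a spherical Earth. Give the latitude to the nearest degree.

The great circle lies in the plane with unit normal n̂ = (p₁ × p₂)/|p₁ × p₂|.
Here n̂_z ≈ -0.826; the vertex latitude is φ_max = arccos|n̂_z| ≈ 34.3°.

≈ 34°S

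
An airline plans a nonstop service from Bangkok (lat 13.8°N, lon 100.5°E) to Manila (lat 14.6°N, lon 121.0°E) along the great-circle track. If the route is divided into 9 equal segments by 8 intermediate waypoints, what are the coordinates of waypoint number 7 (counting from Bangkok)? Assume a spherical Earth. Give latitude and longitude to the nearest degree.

From cos δ = sin φ₁ sin φ₂ + cos φ₁ cos φ₂ cos Δλ, the central angle is δ ≈ 0.347 rad (19.9°).
Interpolate at f = 7/9 with slerp weights a = sin((1−f)δ)/sin δ ≈ 0.227, b = sin(fδ)/sin δ ≈ 0.784.
p = a·p₁ + b·p₂ ≈ (-0.431, 0.867, 0.252); φ = arcsin(p_z) ≈ 14.58°, λ = atan2(p_y, p_x) ≈ 116.43°.

≈ lat 15°N, lon 116°E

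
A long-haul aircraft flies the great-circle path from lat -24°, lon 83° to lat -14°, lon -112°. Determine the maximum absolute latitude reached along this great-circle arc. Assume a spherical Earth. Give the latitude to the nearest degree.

The great circle lies in the plane with unit normal n̂ = (p₁ × p₂)/|p₁ × p₂|.
Here n̂_z ≈ +0.352; the vertex latitude is φ_max = arccos|n̂_z| ≈ 69.4°.
Check via Clairaut: cos φ_max = |cos φ₁| · sin C = cos(24.0°)·sin(157.4°) ≈ 0.352, again giving ≈ 69.4°.

≈ -69°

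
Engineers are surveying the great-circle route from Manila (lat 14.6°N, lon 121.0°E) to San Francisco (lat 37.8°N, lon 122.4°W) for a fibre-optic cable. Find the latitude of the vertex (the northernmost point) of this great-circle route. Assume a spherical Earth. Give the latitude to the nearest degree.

≈ 46°N

The great circle lies in the plane with unit normal n̂ = (p₁ × p₂)/|p₁ × p₂|.
Here n̂_z ≈ +0.696; the vertex latitude is φ_max = arccos|n̂_z| ≈ 45.9°.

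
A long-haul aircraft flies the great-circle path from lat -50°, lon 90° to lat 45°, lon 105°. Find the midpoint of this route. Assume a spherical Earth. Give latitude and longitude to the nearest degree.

≈ lat -3°, lon 98°

From cos δ = sin φ₁ sin φ₂ + cos φ₁ cos φ₂ cos Δλ, the central angle is δ ≈ 1.674 rad (95.9°).
Interpolate at f = 1/2 with slerp weights a = sin((1−f)δ)/sin δ ≈ 0.746, b = sin(fδ)/sin δ ≈ 0.746.
p = a·p₁ + b·p₂ ≈ (-0.137, 0.990, -0.044); φ = arcsin(p_z) ≈ -2.52°, λ = atan2(p_y, p_x) ≈ 97.86°.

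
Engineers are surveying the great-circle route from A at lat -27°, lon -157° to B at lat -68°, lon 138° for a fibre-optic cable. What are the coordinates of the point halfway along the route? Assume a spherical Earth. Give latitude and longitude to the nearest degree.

Convert each endpoint to a unit vector on the sphere (x = cos φ cos λ, y = cos φ sin λ, z = sin φ).
The central angle between the endpoints is δ = arccos(p₁·p₂) ≈ 0.974 rad (55.8°).
Interpolate at f = 1/2 with slerp weights a = sin((1−f)δ)/sin δ ≈ 0.566, b = sin(fδ)/sin δ ≈ 0.566.
p = a·p₁ + b·p₂ ≈ (-0.622, -0.055, -0.781); φ = arcsin(p_z) ≈ -51.39°, λ = atan2(p_y, p_x) ≈ -174.93°.

≈ lat -51°, lon -175°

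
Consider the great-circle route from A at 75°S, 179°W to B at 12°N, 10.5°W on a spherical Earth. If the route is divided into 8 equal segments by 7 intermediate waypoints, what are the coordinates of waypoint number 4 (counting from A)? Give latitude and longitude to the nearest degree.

Write both endpoints as unit vectors p₁, p₂ with components (cos φ cos λ, cos φ sin λ, sin φ).
The central angle between the endpoints is δ = arccos(p₁·p₂) ≈ 2.036 rad (116.7°).
Interpolate at f = 4/8 with slerp weights a = sin((1−f)δ)/sin δ ≈ 0.953, b = sin(fδ)/sin δ ≈ 0.953.
p = a·p₁ + b·p₂ ≈ (0.670, -0.174, -0.722); φ = arcsin(p_z) ≈ -46.22°, λ = atan2(p_y, p_x) ≈ -14.57°.

≈ 46°S, 15°W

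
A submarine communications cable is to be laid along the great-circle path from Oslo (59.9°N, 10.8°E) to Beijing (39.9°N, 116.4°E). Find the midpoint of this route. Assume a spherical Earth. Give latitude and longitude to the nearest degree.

≈ 62°N, 79°E

The haversine formula gives a central angle δ ≈ 1.102 rad (63.2°) between the endpoints.
Interpolate at f = 1/2 with slerp weights a = sin((1−f)δ)/sin δ ≈ 0.587, b = sin(fδ)/sin δ ≈ 0.587.
p = a·p₁ + b·p₂ ≈ (0.089, 0.458, 0.884); φ = arcsin(p_z) ≈ 62.16°, λ = atan2(p_y, p_x) ≈ 79.02°.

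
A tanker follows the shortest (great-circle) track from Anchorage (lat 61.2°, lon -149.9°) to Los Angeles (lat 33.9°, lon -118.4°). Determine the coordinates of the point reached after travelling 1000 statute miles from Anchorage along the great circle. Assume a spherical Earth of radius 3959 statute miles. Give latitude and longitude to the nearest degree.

≈ lat 51°, lon -132°

Convert each endpoint to a unit vector on the sphere (x = cos φ cos λ, y = cos φ sin λ, z = sin φ).
The central angle between the endpoints is δ = arccos(p₁·p₂) ≈ 0.592 rad (33.9°). The total great-circle distance is δ·R ≈ 0.592 × 3959 ≈ 2345 mi, so the target fraction is f = 1000/2345 ≈ 0.426.
Interpolate at f ≈ 0.426 with slerp weights a = sin((1−f)δ)/sin δ ≈ 0.597, b = sin(fδ)/sin δ ≈ 0.448.
p = a·p₁ + b·p₂ ≈ (-0.425, -0.471, 0.773); φ = arcsin(p_z) ≈ 50.60°, λ = atan2(p_y, p_x) ≈ -132.09°.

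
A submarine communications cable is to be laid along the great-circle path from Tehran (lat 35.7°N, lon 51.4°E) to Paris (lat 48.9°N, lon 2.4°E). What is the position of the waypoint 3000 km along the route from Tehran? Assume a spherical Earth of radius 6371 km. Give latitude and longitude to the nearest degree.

Write both endpoints as unit vectors p₁, p₂ with components (cos φ cos λ, cos φ sin λ, sin φ).
The central angle between the endpoints is δ = arccos(p₁·p₂) ≈ 0.660 rad (37.8°). The total great-circle distance is δ·R ≈ 0.660 × 6371 ≈ 4205 km, so the target fraction is f = 3000/4205 ≈ 0.713.
Interpolate at f ≈ 0.713 with slerp weights a = sin((1−f)δ)/sin δ ≈ 0.307, b = sin(fδ)/sin δ ≈ 0.740.
p = a·p₁ + b·p₂ ≈ (0.641, 0.215, 0.737); φ = arcsin(p_z) ≈ 47.44°, λ = atan2(p_y, p_x) ≈ 18.53°.

≈ lat 47°N, lon 19°E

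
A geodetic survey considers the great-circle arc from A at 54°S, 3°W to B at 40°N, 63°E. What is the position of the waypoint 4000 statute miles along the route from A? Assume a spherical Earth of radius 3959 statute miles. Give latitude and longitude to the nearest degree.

≈ 6°S, 36°E

Write both endpoints as unit vectors p₁, p₂ with components (cos φ cos λ, cos φ sin λ, sin φ).
The central angle between the endpoints is δ = arccos(p₁·p₂) ≈ 1.914 rad (109.7°). The total great-circle distance is δ·R ≈ 1.914 × 3959 ≈ 7579 mi, so the target fraction is f = 4000/7579 ≈ 0.528.
Interpolate at f ≈ 0.528 with slerp weights a = sin((1−f)δ)/sin δ ≈ 0.835, b = sin(fδ)/sin δ ≈ 0.900.
p = a·p₁ + b·p₂ ≈ (0.803, 0.588, -0.097); φ = arcsin(p_z) ≈ -5.56°, λ = atan2(p_y, p_x) ≈ 36.24°.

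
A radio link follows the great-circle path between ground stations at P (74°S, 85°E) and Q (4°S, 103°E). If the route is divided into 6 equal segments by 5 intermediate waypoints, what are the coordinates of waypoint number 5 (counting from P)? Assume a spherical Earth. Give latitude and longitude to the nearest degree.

≈ (16°S, 102°E)

The haversine formula gives a central angle δ ≈ 1.236 rad (70.8°) between the endpoints.
Interpolate at f = 5/6 with slerp weights a = sin((1−f)δ)/sin δ ≈ 0.217, b = sin(fδ)/sin δ ≈ 0.908.
p = a·p₁ + b·p₂ ≈ (-0.198, 0.942, -0.272); φ = arcsin(p_z) ≈ -15.75°, λ = atan2(p_y, p_x) ≈ 101.90°.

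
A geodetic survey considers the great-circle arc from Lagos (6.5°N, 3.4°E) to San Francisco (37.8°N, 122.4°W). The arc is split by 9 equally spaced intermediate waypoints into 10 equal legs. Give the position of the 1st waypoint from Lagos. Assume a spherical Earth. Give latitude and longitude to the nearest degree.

≈ 15°N, 5°W

Convert each endpoint to a unit vector on the sphere (x = cos φ cos λ, y = cos φ sin λ, z = sin φ).
The central angle between the endpoints is δ = arccos(p₁·p₂) ≈ 1.971 rad (112.9°).
Interpolate at f = 1/10 with slerp weights a = sin((1−f)δ)/sin δ ≈ 1.064, b = sin(fδ)/sin δ ≈ 0.213.
p = a·p₁ + b·p₂ ≈ (0.965, -0.079, 0.251); φ = arcsin(p_z) ≈ 14.52°, λ = atan2(p_y, p_x) ≈ -4.69°.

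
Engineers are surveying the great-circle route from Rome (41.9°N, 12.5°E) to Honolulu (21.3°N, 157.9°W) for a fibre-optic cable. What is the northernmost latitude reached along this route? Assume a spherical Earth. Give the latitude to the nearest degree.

≈ 83°N

The great circle lies in the plane with unit normal n̂ = (p₁ × p₂)/|p₁ × p₂|.
Here n̂_z ≈ -0.129; the vertex latitude is φ_max = arccos|n̂_z| ≈ 82.6°.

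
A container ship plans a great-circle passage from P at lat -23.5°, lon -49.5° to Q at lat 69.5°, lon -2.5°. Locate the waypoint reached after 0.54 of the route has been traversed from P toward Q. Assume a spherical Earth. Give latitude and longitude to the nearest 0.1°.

≈ lat 28.2°, lon -35.8°

From cos δ = sin φ₁ sin φ₂ + cos φ₁ cos φ₂ cos Δλ, the central angle is δ ≈ 1.726 rad (98.9°).
Interpolate at f = 0.54 with slerp weights a = sin((1−f)δ)/sin δ ≈ 0.722, b = sin(fδ)/sin δ ≈ 0.813.
p = a·p₁ + b·p₂ ≈ (0.714, -0.516, 0.473); φ = arcsin(p_z) ≈ 28.25°, λ = atan2(p_y, p_x) ≈ -35.83°.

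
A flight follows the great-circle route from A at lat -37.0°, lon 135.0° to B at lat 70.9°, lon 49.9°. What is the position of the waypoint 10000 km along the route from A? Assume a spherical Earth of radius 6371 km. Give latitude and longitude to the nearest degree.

≈ lat 47°, lon 100°

Convert each endpoint to a unit vector on the sphere (x = cos φ cos λ, y = cos φ sin λ, z = sin φ).
The central angle between the endpoints is δ = arccos(p₁·p₂) ≈ 2.149 rad (123.1°). The total great-circle distance is δ·R ≈ 2.149 × 6371 ≈ 13690 km, so the target fraction is f = 10000/13690 ≈ 0.730.
Interpolate at f ≈ 0.730 with slerp weights a = sin((1−f)δ)/sin δ ≈ 0.654, b = sin(fδ)/sin δ ≈ 1.194.
p = a·p₁ + b·p₂ ≈ (-0.117, 0.668, 0.735); φ = arcsin(p_z) ≈ 47.30°, λ = atan2(p_y, p_x) ≈ 99.97°.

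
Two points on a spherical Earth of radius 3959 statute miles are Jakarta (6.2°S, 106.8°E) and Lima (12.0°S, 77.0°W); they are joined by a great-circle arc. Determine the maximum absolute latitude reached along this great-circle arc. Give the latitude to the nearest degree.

The great circle lies in the plane with unit normal n̂ = (p₁ × p₂)/|p₁ × p₂|.
Here n̂_z ≈ +0.202; the vertex latitude is φ_max = arccos|n̂_z| ≈ 78.3°.

≈ 78°S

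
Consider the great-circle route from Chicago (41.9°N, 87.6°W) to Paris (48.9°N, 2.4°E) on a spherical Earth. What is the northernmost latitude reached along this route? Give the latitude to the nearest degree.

The great circle lies in the plane with unit normal n̂ = (p₁ × p₂)/|p₁ × p₂|.
Here n̂_z ≈ +0.566; the vertex latitude is φ_max = arccos|n̂_z| ≈ 55.5°.
Check via Clairaut: cos φ_max = |cos φ₁| · sin C = cos(41.9°)·sin(49.5°) ≈ 0.566, again giving ≈ 55.5°.

≈ 56°N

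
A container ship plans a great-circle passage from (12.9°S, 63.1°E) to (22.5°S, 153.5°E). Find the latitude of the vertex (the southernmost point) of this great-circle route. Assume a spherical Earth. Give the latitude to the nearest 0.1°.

The great circle lies in the plane with unit normal n̂ = (p₁ × p₂)/|p₁ × p₂|.
Here n̂_z ≈ +0.903; the vertex latitude is φ_max = arccos|n̂_z| ≈ 25.4°.
Check via Clairaut: cos φ_max = |cos φ₁| · sin C = cos(12.9°)·sin(112.1°) ≈ 0.903, again giving ≈ 25.4°.

≈ 25.4°S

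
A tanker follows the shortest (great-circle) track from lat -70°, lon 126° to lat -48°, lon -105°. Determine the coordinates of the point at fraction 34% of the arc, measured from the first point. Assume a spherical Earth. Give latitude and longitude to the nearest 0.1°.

≈ lat -77.2°, lon -165.9°

Write both endpoints as unit vectors p₁, p₂ with components (cos φ cos λ, cos φ sin λ, sin φ).
The central angle between the endpoints is δ = arccos(p₁·p₂) ≈ 0.983 rad (56.3°).
Interpolate at f = 0.34 with slerp weights a = sin((1−f)δ)/sin δ ≈ 0.726, b = sin(fδ)/sin δ ≈ 0.394.
p = a·p₁ + b·p₂ ≈ (-0.214, -0.054, -0.975); φ = arcsin(p_z) ≈ -77.24°, λ = atan2(p_y, p_x) ≈ -165.88°.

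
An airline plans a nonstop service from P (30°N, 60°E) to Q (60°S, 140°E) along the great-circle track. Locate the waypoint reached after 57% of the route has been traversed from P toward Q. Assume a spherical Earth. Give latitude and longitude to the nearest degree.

Convert each endpoint to a unit vector on the sphere (x = cos φ cos λ, y = cos φ sin λ, z = sin φ).
The central angle between the endpoints is δ = arccos(p₁·p₂) ≈ 1.937 rad (111.0°).
Interpolate at f = 0.57 with slerp weights a = sin((1−f)δ)/sin δ ≈ 0.792, b = sin(fδ)/sin δ ≈ 0.956.
p = a·p₁ + b·p₂ ≈ (-0.023, 0.902, -0.432); φ = arcsin(p_z) ≈ -25.60°, λ = atan2(p_y, p_x) ≈ 91.48°.

≈ (26°S, 91°E)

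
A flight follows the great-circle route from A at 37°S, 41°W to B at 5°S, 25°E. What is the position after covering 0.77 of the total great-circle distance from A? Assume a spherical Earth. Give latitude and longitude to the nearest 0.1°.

≈ 14.4°S, 12.4°E

Write both endpoints as unit vectors p₁, p₂ with components (cos φ cos λ, cos φ sin λ, sin φ).
The central angle between the endpoints is δ = arccos(p₁·p₂) ≈ 1.185 rad (67.9°).
Interpolate at f = 0.77 with slerp weights a = sin((1−f)δ)/sin δ ≈ 0.291, b = sin(fδ)/sin δ ≈ 0.854.
p = a·p₁ + b·p₂ ≈ (0.946, 0.207, -0.249); φ = arcsin(p_z) ≈ -14.44°, λ = atan2(p_y, p_x) ≈ 12.35°.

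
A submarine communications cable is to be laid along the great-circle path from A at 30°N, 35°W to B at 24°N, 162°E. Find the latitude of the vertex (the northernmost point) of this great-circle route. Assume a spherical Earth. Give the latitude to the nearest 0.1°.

≈ 73.9°N

The great circle lies in the plane with unit normal n̂ = (p₁ × p₂)/|p₁ × p₂|.
Here n̂_z ≈ -0.278; the vertex latitude is φ_max = arccos|n̂_z| ≈ 73.9°.
Check via Clairaut: cos φ_max = |cos φ₁| · sin C = cos(30.0°)·sin(18.7°) ≈ 0.278, again giving ≈ 73.9°.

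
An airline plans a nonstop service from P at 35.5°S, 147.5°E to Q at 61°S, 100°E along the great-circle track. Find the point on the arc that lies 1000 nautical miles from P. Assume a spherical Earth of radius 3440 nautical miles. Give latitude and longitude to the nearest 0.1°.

≈ 48.5°S, 133.4°E

Convert each endpoint to a unit vector on the sphere (x = cos φ cos λ, y = cos φ sin λ, z = sin φ).
The central angle between the endpoints is δ = arccos(p₁·p₂) ≈ 0.685 rad (39.2°). The total great-circle distance is δ·R ≈ 0.685 × 3440 ≈ 2356 nmi, so the target fraction is f = 1000/2356 ≈ 0.424.
Interpolate at f ≈ 0.424 with slerp weights a = sin((1−f)δ)/sin δ ≈ 0.607, b = sin(fδ)/sin δ ≈ 0.453.
p = a·p₁ + b·p₂ ≈ (-0.455, 0.482, -0.749); φ = arcsin(p_z) ≈ -48.49°, λ = atan2(p_y, p_x) ≈ 133.35°.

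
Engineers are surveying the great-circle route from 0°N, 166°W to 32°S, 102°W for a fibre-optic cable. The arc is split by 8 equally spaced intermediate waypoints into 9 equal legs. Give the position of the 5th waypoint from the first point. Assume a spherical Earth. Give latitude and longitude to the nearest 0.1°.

Write both endpoints as unit vectors p₁, p₂ with components (cos φ cos λ, cos φ sin λ, sin φ).
The central angle between the endpoints is δ = arccos(p₁·p₂) ≈ 1.190 rad (68.2°).
Interpolate at f = 5/9 with slerp weights a = sin((1−f)δ)/sin δ ≈ 0.543, b = sin(fδ)/sin δ ≈ 0.661.
p = a·p₁ + b·p₂ ≈ (-0.644, -0.680, -0.350); φ = arcsin(p_z) ≈ -20.52°, λ = atan2(p_y, p_x) ≈ -133.44°.

≈ 20.5°S, 133.4°W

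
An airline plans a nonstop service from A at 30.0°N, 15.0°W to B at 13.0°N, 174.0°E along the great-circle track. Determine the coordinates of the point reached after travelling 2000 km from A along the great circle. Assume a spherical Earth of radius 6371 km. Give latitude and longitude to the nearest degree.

Convert each endpoint to a unit vector on the sphere (x = cos φ cos λ, y = cos φ sin λ, z = sin φ).
The central angle between the endpoints is δ = arccos(p₁·p₂) ≈ 2.376 rad (136.1°). The total great-circle distance is δ·R ≈ 2.376 × 6371 ≈ 15137 km, so the target fraction is f = 2000/15137 ≈ 0.132.
Interpolate at f ≈ 0.132 with slerp weights a = sin((1−f)δ)/sin δ ≈ 1.272, b = sin(fδ)/sin δ ≈ 0.446.
p = a·p₁ + b·p₂ ≈ (0.633, -0.240, 0.736); φ = arcsin(p_z) ≈ 47.43°, λ = atan2(p_y, p_x) ≈ -20.76°.

≈ 47°N, 21°W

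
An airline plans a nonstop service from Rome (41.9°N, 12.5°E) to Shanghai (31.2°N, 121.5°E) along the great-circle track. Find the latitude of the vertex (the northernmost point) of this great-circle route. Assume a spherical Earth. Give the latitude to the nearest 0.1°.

The great circle lies in the plane with unit normal n̂ = (p₁ × p₂)/|p₁ × p₂|.
Here n̂_z ≈ +0.608; the vertex latitude is φ_max = arccos|n̂_z| ≈ 52.6°.
Check via Clairaut: cos φ_max = |cos φ₁| · sin C = cos(41.9°)·sin(54.8°) ≈ 0.608, again giving ≈ 52.6°.

≈ 52.6°N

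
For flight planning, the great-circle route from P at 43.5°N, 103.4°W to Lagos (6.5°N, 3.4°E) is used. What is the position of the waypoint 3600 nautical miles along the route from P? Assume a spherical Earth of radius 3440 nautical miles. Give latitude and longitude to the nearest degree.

≈ 31°N, 27°W

Convert each endpoint to a unit vector on the sphere (x = cos φ cos λ, y = cos φ sin λ, z = sin φ).
The central angle between the endpoints is δ = arccos(p₁·p₂) ≈ 1.702 rad (97.5°). The total great-circle distance is δ·R ≈ 1.702 × 3440 ≈ 5853 nmi, so the target fraction is f = 3600/5853 ≈ 0.615.
Interpolate at f ≈ 0.615 with slerp weights a = sin((1−f)δ)/sin δ ≈ 0.614, b = sin(fδ)/sin δ ≈ 0.873.
p = a·p₁ + b·p₂ ≈ (0.763, -0.382, 0.522); φ = arcsin(p_z) ≈ 31.45°, λ = atan2(p_y, p_x) ≈ -26.61°.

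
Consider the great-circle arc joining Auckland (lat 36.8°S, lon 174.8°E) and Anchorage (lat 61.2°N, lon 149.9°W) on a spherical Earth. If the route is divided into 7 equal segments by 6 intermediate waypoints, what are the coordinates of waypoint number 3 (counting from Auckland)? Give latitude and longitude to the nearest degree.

≈ lat 6°N, lon 174°W

Convert each endpoint to a unit vector on the sphere (x = cos φ cos λ, y = cos φ sin λ, z = sin φ).
The central angle between the endpoints is δ = arccos(p₁·p₂) ≈ 1.782 rad (102.1°).
Interpolate at f = 3/7 with slerp weights a = sin((1−f)δ)/sin δ ≈ 0.871, b = sin(fδ)/sin δ ≈ 0.708.
p = a·p₁ + b·p₂ ≈ (-0.989, -0.108, 0.098); φ = arcsin(p_z) ≈ 5.65°, λ = atan2(p_y, p_x) ≈ -173.78°.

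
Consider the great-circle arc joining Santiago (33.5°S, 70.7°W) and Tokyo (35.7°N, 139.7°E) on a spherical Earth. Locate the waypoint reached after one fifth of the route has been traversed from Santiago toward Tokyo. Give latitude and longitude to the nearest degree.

≈ (22°S, 103°W)

From cos δ = sin φ₁ sin φ₂ + cos φ₁ cos φ₂ cos Δλ, the central angle is δ ≈ 2.705 rad (155.0°).
Interpolate at f = 1/5 with slerp weights a = sin((1−f)δ)/sin δ ≈ 1.961, b = sin(fδ)/sin δ ≈ 1.218.
p = a·p₁ + b·p₂ ≈ (-0.214, -0.903, -0.372); φ = arcsin(p_z) ≈ -21.81°, λ = atan2(p_y, p_x) ≈ -103.31°.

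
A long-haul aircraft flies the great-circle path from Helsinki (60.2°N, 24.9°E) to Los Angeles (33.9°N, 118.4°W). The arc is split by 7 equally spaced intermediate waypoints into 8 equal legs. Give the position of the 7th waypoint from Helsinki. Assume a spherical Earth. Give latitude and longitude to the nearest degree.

Write both endpoints as unit vectors p₁, p₂ with components (cos φ cos λ, cos φ sin λ, sin φ).
The central angle between the endpoints is δ = arccos(p₁·p₂) ≈ 1.417 rad (81.2°).
Interpolate at f = 7/8 with slerp weights a = sin((1−f)δ)/sin δ ≈ 0.178, b = sin(fδ)/sin δ ≈ 0.957.
p = a·p₁ + b·p₂ ≈ (-0.297, -0.661, 0.688); φ = arcsin(p_z) ≈ 43.51°, λ = atan2(p_y, p_x) ≈ -114.21°.

≈ (44°N, 114°W)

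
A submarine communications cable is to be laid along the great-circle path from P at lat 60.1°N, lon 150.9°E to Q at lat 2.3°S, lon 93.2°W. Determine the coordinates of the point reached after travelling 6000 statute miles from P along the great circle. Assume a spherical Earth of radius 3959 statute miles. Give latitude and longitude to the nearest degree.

≈ lat 13°N, lon 102°W

Convert each endpoint to a unit vector on the sphere (x = cos φ cos λ, y = cos φ sin λ, z = sin φ).
The central angle between the endpoints is δ = arccos(p₁·p₂) ≈ 1.826 rad (104.6°). The total great-circle distance is δ·R ≈ 1.826 × 3959 ≈ 7229 mi, so the target fraction is f = 6000/7229 ≈ 0.830.
Interpolate at f ≈ 0.830 with slerp weights a = sin((1−f)δ)/sin δ ≈ 0.316, b = sin(fδ)/sin δ ≈ 1.032.
p = a·p₁ + b·p₂ ≈ (-0.195, -0.953, 0.232); φ = arcsin(p_z) ≈ 13.43°, λ = atan2(p_y, p_x) ≈ -101.57°.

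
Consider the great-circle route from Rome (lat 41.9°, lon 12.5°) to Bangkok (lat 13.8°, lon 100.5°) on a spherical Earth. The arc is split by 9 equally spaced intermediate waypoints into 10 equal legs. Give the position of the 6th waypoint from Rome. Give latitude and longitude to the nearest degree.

≈ lat 32°, lon 72°

Convert each endpoint to a unit vector on the sphere (x = cos φ cos λ, y = cos φ sin λ, z = sin φ).
The central angle between the endpoints is δ = arccos(p₁·p₂) ≈ 1.385 rad (79.4°).
Interpolate at f = 6/10 with slerp weights a = sin((1−f)δ)/sin δ ≈ 0.535, b = sin(fδ)/sin δ ≈ 0.752.
p = a·p₁ + b·p₂ ≈ (0.256, 0.804, 0.537); φ = arcsin(p_z) ≈ 32.47°, λ = atan2(p_y, p_x) ≈ 72.34°.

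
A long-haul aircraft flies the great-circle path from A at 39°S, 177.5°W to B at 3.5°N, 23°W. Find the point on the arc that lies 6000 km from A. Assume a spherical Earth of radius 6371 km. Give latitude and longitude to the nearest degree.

Convert each endpoint to a unit vector on the sphere (x = cos φ cos λ, y = cos φ sin λ, z = sin φ).
The central angle between the endpoints is δ = arccos(p₁·p₂) ≈ 2.402 rad (137.6°). The total great-circle distance is δ·R ≈ 2.402 × 6371 ≈ 15301 km, so the target fraction is f = 6000/15301 ≈ 0.392.
Interpolate at f ≈ 0.392 with slerp weights a = sin((1−f)δ)/sin δ ≈ 1.474, b = sin(fδ)/sin δ ≈ 1.199.
p = a·p₁ + b·p₂ ≈ (-0.043, -0.518, -0.854); φ = arcsin(p_z) ≈ -58.70°, λ = atan2(p_y, p_x) ≈ -94.70°.

≈ 59°S, 95°W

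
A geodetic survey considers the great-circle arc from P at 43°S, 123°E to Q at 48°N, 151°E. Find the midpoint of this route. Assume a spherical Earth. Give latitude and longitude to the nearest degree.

The haversine formula gives a central angle δ ≈ 1.646 rad (94.3°) between the endpoints.
Interpolate at f = 1/2 with slerp weights a = sin((1−f)δ)/sin δ ≈ 0.735, b = sin(fδ)/sin δ ≈ 0.735.
p = a·p₁ + b·p₂ ≈ (-0.723, 0.689, 0.045); φ = arcsin(p_z) ≈ 2.58°, λ = atan2(p_y, p_x) ≈ 136.37°.

≈ 3°N, 136°E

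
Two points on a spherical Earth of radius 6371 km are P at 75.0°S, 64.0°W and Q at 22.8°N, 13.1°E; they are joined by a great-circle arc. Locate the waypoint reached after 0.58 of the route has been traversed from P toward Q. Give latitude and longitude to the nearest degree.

≈ 21°S, 1°E

Write both endpoints as unit vectors p₁, p₂ with components (cos φ cos λ, cos φ sin λ, sin φ).
The central angle between the endpoints is δ = arccos(p₁·p₂) ≈ 1.898 rad (108.7°).
Interpolate at f = 0.58 with slerp weights a = sin((1−f)δ)/sin δ ≈ 0.755, b = sin(fδ)/sin δ ≈ 0.941.
p = a·p₁ + b·p₂ ≈ (0.931, 0.021, -0.365); φ = arcsin(p_z) ≈ -21.39°, λ = atan2(p_y, p_x) ≈ 1.29°.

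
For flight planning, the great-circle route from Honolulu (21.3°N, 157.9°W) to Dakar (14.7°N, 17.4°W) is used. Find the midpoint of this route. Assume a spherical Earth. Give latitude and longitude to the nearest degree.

Convert each endpoint to a unit vector on the sphere (x = cos φ cos λ, y = cos φ sin λ, z = sin φ).
The central angle between the endpoints is δ = arccos(p₁·p₂) ≈ 2.218 rad (127.1°).
Interpolate at f = 1/2 with slerp weights a = sin((1−f)δ)/sin δ ≈ 1.123, b = sin(fδ)/sin δ ≈ 1.123.
p = a·p₁ + b·p₂ ≈ (0.067, -0.718, 0.693); φ = arcsin(p_z) ≈ 43.84°, λ = atan2(p_y, p_x) ≈ -84.66°.

≈ 44°N, 85°W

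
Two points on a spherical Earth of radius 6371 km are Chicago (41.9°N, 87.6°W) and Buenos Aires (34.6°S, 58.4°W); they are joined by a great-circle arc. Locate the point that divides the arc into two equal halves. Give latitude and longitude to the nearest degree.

≈ (4°N, 72°W)

The haversine formula gives a central angle δ ≈ 1.415 rad (81.0°) between the endpoints.
Interpolate at f = 1/2 with slerp weights a = sin((1−f)δ)/sin δ ≈ 0.658, b = sin(fδ)/sin δ ≈ 0.658.
p = a·p₁ + b·p₂ ≈ (0.304, -0.950, 0.066); φ = arcsin(p_z) ≈ 3.77°, λ = atan2(p_y, p_x) ≈ -72.25°.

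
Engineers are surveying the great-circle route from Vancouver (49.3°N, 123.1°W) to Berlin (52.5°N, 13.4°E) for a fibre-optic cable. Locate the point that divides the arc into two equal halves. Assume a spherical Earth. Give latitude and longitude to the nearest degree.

≈ 73°N, 60°W

Write both endpoints as unit vectors p₁, p₂ with components (cos φ cos λ, cos φ sin λ, sin φ).
The central angle between the endpoints is δ = arccos(p₁·p₂) ≈ 1.252 rad (71.7°).
Interpolate at f = 1/2 with slerp weights a = sin((1−f)δ)/sin δ ≈ 0.617, b = sin(fδ)/sin δ ≈ 0.617.
p = a·p₁ + b·p₂ ≈ (0.146, -0.250, 0.957); φ = arcsin(p_z) ≈ 73.18°, λ = atan2(p_y, p_x) ≈ -59.77°.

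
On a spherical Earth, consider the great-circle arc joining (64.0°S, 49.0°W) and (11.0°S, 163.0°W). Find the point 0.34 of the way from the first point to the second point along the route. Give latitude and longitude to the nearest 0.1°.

≈ (60.7°S, 118.2°W)

Write both endpoints as unit vectors p₁, p₂ with components (cos φ cos λ, cos φ sin λ, sin φ).
The central angle between the endpoints is δ = arccos(p₁·p₂) ≈ 1.574 rad (90.2°).
Interpolate at f = 0.34 with slerp weights a = sin((1−f)δ)/sin δ ≈ 0.862, b = sin(fδ)/sin δ ≈ 0.510.
p = a·p₁ + b·p₂ ≈ (-0.231, -0.432, -0.872); φ = arcsin(p_z) ≈ -60.69°, λ = atan2(p_y, p_x) ≈ -118.15°.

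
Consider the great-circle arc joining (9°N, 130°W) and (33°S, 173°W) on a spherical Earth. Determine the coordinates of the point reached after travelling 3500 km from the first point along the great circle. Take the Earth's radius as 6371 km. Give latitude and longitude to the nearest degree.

≈ (14°S, 151°W)

Convert each endpoint to a unit vector on the sphere (x = cos φ cos λ, y = cos φ sin λ, z = sin φ).
The central angle between the endpoints is δ = arccos(p₁·p₂) ≈ 1.023 rad (58.6°). The total great-circle distance is δ·R ≈ 1.023 × 6371 ≈ 6519 km, so the target fraction is f = 3500/6519 ≈ 0.537.
Interpolate at f ≈ 0.537 with slerp weights a = sin((1−f)δ)/sin δ ≈ 0.534, b = sin(fδ)/sin δ ≈ 0.612.
p = a·p₁ + b·p₂ ≈ (-0.848, -0.467, -0.249); φ = arcsin(p_z) ≈ -14.45°, λ = atan2(p_y, p_x) ≈ -151.17°.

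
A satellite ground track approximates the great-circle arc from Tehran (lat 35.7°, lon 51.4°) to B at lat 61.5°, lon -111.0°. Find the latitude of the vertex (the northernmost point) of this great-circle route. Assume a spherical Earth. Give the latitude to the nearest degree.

≈ 83°

The great circle lies in the plane with unit normal n̂ = (p₁ × p₂)/|p₁ × p₂|.
Here n̂_z ≈ -0.118; the vertex latitude is φ_max = arccos|n̂_z| ≈ 83.2°.
Check via Clairaut: cos φ_max = |cos φ₁| · sin C = cos(35.7°)·sin(8.4°) ≈ 0.118, again giving ≈ 83.2°.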